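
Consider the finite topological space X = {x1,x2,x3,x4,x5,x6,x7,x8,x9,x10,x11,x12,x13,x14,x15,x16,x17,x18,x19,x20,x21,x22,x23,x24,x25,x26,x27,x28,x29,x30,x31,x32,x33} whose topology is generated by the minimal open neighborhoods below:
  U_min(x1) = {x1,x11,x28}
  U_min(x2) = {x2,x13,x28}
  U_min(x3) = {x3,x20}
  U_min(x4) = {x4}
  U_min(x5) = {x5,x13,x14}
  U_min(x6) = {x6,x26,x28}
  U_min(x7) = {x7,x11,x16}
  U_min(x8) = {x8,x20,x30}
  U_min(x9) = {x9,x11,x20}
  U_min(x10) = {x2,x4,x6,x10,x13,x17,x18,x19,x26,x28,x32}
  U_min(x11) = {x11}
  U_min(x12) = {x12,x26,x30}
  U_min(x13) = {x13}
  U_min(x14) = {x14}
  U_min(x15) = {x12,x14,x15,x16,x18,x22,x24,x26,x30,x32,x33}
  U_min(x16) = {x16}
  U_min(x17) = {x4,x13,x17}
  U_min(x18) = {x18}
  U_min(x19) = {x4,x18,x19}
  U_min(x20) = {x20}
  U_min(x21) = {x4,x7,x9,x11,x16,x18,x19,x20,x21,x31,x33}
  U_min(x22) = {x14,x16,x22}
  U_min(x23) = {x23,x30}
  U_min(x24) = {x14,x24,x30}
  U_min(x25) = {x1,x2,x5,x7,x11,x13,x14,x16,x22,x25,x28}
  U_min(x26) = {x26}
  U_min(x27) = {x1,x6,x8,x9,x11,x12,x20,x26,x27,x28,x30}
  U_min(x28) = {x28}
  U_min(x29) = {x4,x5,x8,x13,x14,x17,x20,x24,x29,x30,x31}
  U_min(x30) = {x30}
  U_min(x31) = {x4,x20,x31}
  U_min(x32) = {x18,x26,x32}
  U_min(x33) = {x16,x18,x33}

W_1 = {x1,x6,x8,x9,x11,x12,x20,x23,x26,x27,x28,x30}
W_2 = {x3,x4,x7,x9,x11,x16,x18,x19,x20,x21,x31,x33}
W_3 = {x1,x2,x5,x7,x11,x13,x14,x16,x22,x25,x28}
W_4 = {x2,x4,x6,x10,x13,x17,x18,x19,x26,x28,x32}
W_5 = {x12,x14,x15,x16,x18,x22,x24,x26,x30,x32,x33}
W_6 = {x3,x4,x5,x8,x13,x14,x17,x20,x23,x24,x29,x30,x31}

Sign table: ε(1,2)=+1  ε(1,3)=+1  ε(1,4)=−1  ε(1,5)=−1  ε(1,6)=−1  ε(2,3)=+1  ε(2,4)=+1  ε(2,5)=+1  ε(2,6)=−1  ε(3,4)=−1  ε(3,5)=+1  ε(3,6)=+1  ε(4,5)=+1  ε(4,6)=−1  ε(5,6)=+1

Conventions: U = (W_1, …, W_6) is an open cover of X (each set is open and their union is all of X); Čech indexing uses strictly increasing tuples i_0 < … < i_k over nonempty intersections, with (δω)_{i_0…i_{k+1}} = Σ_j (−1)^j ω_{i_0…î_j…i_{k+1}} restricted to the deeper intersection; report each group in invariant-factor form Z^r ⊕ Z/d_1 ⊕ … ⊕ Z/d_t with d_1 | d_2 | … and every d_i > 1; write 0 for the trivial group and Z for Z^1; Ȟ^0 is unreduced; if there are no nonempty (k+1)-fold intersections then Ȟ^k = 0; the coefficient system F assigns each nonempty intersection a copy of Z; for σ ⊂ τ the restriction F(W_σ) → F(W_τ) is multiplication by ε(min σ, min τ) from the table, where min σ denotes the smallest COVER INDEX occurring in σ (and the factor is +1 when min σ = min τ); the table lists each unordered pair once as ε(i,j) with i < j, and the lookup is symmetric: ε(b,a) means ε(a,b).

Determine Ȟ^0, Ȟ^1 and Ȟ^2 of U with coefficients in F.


Ȟ^0 ≅ 0,  Ȟ^1 ≅ Z/2,  Ȟ^2 ≅ Z

nonempty intersections:
  W12={x9,x11,x20} W13={x1,x11,x28} W14={x6,x26,x28} W15={x12,x26,x30} W16={x8,x20,x23,x30} W23={x7,x11,x16} W24={x4,x18,x19} W25={x16,x18,x33} W26={x3,x4,x20,x31} W34={x2,x13,x28} W35={x14,x16,x22} W36={x5,x13,x14} W45={x18,x26,x32} W46={x4,x13,x17} W56={x14,x24,x30}
  W123={x11} W126={x20} W134={x28} W145={x26} W156={x30} W235={x16} W245={x18} W246={x4} W346={x13} W356={x14}
C dims 6,15,10; δ0: rk 6, SNF 1^5·2; δ1: rk 9, SNF 1^9
Ȟ^0: (6−6)−0=0 ⇒ 0
Ȟ^1: (15−9)−6=0 plus torsion [2] ⇒ Z/2
Ȟ^2: (10−0)−9=1 ⇒ Z


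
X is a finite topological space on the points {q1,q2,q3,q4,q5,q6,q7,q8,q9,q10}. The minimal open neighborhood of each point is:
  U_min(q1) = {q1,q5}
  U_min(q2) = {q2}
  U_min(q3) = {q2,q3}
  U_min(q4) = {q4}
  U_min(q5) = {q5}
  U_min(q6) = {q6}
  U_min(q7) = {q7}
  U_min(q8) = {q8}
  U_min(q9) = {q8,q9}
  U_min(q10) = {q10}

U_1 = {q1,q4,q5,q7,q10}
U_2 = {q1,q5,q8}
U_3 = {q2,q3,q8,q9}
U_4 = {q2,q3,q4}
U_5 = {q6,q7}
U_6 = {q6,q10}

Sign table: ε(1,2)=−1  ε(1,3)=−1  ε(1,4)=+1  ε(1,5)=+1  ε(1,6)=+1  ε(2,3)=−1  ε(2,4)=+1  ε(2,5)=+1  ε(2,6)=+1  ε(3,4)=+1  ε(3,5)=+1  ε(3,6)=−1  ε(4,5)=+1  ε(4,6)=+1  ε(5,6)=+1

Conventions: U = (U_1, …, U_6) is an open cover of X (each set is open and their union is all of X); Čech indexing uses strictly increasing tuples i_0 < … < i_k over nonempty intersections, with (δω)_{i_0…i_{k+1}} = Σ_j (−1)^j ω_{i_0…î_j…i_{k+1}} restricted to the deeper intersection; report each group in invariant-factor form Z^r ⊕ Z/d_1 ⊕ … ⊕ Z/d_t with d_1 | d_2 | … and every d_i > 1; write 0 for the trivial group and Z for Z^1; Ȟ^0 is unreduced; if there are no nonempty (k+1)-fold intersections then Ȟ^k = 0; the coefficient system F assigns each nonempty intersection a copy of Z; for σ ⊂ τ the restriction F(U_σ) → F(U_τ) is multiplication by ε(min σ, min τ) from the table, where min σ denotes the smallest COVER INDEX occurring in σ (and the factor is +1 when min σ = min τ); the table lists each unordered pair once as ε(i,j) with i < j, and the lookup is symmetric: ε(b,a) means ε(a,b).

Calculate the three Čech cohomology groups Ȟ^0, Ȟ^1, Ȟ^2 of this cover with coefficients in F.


nerve of the cover:
  U12={q1,q5} U14={q4} U15={q7} U16={q10} U23={q8} U34={q2,q3} U56={q6}
C dims 6,7; δ0: rk 5, SNF 1^5
Ȟ^0 = (6 − 5) − 0 = 1, so Ȟ^0 ≅ Z
Ȟ^1 = (7 − 0) − 5 = 2, so Ȟ^1 ≅ Z^2
Ȟ^2 = (0 − 0) − 0 = 0, so Ȟ^2 ≅ 0

Ȟ^0(U;F) ≅ Z,  Ȟ^1(U;F) ≅ Z^2,  Ȟ^2(U;F) ≅ 0


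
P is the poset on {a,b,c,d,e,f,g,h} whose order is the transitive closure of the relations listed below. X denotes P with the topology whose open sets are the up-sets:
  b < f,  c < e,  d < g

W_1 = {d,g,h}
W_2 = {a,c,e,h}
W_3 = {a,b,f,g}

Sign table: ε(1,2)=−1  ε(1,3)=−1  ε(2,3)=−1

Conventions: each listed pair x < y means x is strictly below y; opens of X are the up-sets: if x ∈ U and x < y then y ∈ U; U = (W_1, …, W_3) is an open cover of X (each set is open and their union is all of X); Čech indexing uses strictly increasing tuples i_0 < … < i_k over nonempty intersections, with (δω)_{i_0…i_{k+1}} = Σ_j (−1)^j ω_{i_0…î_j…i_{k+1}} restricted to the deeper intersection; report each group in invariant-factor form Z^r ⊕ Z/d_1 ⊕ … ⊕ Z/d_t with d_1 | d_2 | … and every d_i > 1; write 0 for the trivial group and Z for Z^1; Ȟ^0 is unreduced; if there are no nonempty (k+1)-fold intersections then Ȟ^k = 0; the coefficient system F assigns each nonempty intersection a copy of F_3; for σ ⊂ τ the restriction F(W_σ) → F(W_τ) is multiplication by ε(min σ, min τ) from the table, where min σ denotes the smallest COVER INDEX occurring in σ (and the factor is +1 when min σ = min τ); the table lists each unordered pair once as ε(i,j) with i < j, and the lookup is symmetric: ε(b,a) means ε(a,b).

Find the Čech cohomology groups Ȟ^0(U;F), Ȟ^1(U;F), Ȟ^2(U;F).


Ȟ^0(U;F) ≅ 0, Ȟ^1(U;F) ≅ 0, Ȟ^2(U;F) ≅ 0

nonempty intersections:
  W12={h} W13={g} W23={a}
C dims 3,3; δ0: rk_F3 3
Ȟ^0: (3−3)−0=0 ⇒ 0
Ȟ^1: (3−0)−3=0 ⇒ 0
Ȟ^2: (0−0)−0=0 ⇒ 0


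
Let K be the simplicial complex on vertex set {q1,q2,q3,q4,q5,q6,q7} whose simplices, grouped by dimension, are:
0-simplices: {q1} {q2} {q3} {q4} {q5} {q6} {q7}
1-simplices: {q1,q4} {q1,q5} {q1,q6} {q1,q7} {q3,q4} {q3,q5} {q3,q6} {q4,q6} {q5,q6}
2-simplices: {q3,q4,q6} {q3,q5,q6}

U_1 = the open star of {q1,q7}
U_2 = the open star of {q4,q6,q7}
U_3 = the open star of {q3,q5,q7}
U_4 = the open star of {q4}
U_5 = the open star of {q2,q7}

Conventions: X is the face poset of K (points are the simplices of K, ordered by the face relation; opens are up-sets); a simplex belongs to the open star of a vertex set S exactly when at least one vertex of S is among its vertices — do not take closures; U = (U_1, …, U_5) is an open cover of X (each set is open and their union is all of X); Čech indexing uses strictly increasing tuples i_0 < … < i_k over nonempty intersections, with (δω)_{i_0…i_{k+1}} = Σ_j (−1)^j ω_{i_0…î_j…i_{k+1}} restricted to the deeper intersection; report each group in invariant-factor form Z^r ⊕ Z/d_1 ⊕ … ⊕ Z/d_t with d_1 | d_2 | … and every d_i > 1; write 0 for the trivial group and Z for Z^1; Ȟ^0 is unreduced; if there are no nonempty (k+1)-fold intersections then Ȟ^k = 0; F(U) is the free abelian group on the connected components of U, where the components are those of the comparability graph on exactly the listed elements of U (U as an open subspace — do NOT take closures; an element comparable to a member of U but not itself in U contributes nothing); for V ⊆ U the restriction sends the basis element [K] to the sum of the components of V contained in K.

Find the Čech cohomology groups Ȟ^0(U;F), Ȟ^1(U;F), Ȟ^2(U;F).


Ȟ^0 = Z^2; Ȟ^1 = Z^2; Ȟ^2 = 0

nerve simplices:
  U1={{q1},{q7},{q1,q4},{q1,q5},{q1,q6},{q1,q7}} U2={{q4},{q6},{q7},{q1,q4},{q1,q6},{q1,q7},{q3,q4},{q3,q6},{q4,q6},{q5,q6},{q3,q4,q6},{q3,q5,q6}} U3={{q3},{q5},{q7},{q1,q5},{q1,q7},{q3,q4},{q3,q5},{q3,q6},{q5,q6},{q3,q4,q6},{q3,q5,q6}} U4={{q4},{q1,q4},{q3,q4},{q4,q6},{q3,q4,q6}} U5={{q2},{q7},{q1,q7}}
  U12={{q7},{q1,q4},{q1,q6},{q1,q7}} U13={{q7},{q1,q5},{q1,q7}} U14={{q1,q4}} U15={{q7},{q1,q7}} U23={{q7},{q1,q7},{q3,q4},{q3,q6},{q5,q6},{q3,q4,q6},{q3,q5,q6}} U24={{q4},{q1,q4},{q3,q4},{q4,q6},{q3,q4,q6}} U25={{q7},{q1,q7}} U34={{q3,q4},{q3,q4,q6}} U35={{q7},{q1,q7}}
  U123={{q7},{q1,q7}} U124={{q1,q4}} U125={{q7},{q1,q7}} U135={{q7},{q1,q7}} U234={{q3,q4},{q3,q4,q6}} U235={{q7},{q1,q7}}
  U1235={{q7},{q1,q7}}
components per intersection:
  U1: {{q1},{q7},{q1,q4},{q1,q5},{q1,q6},{q1,q7}}
  U2: {{q4},{q6},{q1,q4},{q1,q6},{q3,q4},{q3,q6},{q4,q6},{q5,q6},{q3,q4,q6},{q3,q5,q6}} {{q7},{q1,q7}}
  U3: {{q3},{q5},{q1,q5},{q3,q4},{q3,q5},{q3,q6},{q5,q6},{q3,q4,q6},{q3,q5,q6}} {{q7},{q1,q7}}
  U4: {{q4},{q1,q4},{q3,q4},{q4,q6},{q3,q4,q6}}
  U5: {{q2}} {{q7},{q1,q7}}
  U12: {{q7},{q1,q7}} {{q1,q4}} {{q1,q6}}
  U13: {{q7},{q1,q7}} {{q1,q5}}
  U14: {{q1,q4}}
  U15: {{q7},{q1,q7}}
  U23: {{q7},{q1,q7}} {{q3,q4},{q3,q6},{q5,q6},{q3,q4,q6},{q3,q5,q6}}
  U24: {{q4},{q1,q4},{q3,q4},{q4,q6},{q3,q4,q6}}
  U25: {{q7},{q1,q7}}
  U34: {{q3,q4},{q3,q4,q6}}
  U35: {{q7},{q1,q7}}
  U123: {{q7},{q1,q7}}
  U124: {{q1,q4}}
  U125: {{q7},{q1,q7}}
  U135: {{q7},{q1,q7}}
  U234: {{q3,q4},{q3,q4,q6}}
  U235: {{q7},{q1,q7}}
  U1235: {{q7},{q1,q7}}
C dims 8,13,6,1; δ0: rk 6, SNF 1^6; δ1: rk 5, SNF 1^5; δ2: rk 1, SNF 1^1
degree 0: 8−6−0 = 2 → Ȟ^0 ≅ Z^2
degree 1: 13−5−6 = 2 → Ȟ^1 ≅ Z^2
degree 2: 6−1−5 = 0 → Ȟ^2 ≅ 0


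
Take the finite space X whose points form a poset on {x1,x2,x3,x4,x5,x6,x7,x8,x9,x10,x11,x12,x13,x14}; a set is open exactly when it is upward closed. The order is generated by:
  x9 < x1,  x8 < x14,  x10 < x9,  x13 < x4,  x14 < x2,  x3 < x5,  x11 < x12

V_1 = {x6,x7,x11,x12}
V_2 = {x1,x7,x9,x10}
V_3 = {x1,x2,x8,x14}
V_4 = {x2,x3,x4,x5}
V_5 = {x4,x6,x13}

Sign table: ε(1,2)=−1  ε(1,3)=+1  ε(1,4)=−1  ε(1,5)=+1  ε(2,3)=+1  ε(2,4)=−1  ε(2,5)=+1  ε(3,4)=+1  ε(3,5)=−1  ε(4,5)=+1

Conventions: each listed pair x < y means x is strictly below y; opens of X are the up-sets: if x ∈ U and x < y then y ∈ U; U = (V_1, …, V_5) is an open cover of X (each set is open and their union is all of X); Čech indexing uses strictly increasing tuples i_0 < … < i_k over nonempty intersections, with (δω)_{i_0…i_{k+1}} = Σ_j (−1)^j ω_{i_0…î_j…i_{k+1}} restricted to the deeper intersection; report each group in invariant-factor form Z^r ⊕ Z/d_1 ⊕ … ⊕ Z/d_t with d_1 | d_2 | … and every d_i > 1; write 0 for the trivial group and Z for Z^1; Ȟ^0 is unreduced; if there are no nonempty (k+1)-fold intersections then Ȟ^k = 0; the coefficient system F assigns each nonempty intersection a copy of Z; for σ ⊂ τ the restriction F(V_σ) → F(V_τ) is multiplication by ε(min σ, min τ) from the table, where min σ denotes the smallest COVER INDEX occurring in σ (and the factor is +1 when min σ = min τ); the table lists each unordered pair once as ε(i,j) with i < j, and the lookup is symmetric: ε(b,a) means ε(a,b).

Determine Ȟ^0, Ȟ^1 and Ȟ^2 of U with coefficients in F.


nerve simplices:
  V12={x7} V15={x6} V23={x1} V34={x2} V45={x4}
C dims 5,5; δ0: rk 5, SNF 1^4·2
degree 0: 5−5−0 = 0 → Ȟ^0 ≅ 0
degree 1: 5−0−5 = 0 plus torsion [2] → Ȟ^1 ≅ Z/2
degree 2: 0−0−0 = 0 → Ȟ^2 ≅ 0

Ȟ^0(U;F) ≅ 0, Ȟ^1(U;F) ≅ Z/2, Ȟ^2(U;F) ≅ 0


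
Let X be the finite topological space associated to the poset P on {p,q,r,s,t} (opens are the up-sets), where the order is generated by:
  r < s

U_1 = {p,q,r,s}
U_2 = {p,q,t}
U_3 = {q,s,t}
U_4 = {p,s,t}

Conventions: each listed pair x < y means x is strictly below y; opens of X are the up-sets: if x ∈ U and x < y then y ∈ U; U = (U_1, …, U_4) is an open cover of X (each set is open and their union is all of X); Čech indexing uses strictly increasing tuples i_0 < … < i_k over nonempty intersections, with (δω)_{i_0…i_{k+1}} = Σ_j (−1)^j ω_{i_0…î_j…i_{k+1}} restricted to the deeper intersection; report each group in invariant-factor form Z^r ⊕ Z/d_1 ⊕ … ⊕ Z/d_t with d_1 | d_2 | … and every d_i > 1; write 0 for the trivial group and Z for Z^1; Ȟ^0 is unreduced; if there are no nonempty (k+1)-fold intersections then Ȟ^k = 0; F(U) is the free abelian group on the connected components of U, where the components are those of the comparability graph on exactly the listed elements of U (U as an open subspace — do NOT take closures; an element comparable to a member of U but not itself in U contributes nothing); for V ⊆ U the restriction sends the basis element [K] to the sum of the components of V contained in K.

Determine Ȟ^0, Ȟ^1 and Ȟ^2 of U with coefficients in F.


cover nerve:
  U12={p,q} U13={q,s} U14={p,s} U23={q,t} U24={p,t} U34={s,t}
  U123={q} U124={p} U134={s} U234={t}
components per intersection:
  U1: {p} {q} {r,s}
  U2: {p} {q} {t}
  U3: {q} {s} {t}
  U4: {p} {s} {t}
  U12: {p} {q}
  U13: {q} {s}
  U14: {p} {s}
  U23: {q} {t}
  U24: {p} {t}
  U34: {s} {t}
  U123: {q}
  U124: {p}
  U134: {s}
  U234: {t}
C dims 12,12,4; δ0: rk 8, SNF 1^8; δ1: rk 4, SNF 1^4
Ȟ^0: (12−8)−0=4 ⇒ Z^4
Ȟ^1: (12−4)−8=0 ⇒ 0
Ȟ^2: (4−0)−4=0 ⇒ 0

Ȟ^0(U;F) ≅ Z^4,  Ȟ^1(U;F) ≅ 0,  Ȟ^2(U;F) ≅ 0


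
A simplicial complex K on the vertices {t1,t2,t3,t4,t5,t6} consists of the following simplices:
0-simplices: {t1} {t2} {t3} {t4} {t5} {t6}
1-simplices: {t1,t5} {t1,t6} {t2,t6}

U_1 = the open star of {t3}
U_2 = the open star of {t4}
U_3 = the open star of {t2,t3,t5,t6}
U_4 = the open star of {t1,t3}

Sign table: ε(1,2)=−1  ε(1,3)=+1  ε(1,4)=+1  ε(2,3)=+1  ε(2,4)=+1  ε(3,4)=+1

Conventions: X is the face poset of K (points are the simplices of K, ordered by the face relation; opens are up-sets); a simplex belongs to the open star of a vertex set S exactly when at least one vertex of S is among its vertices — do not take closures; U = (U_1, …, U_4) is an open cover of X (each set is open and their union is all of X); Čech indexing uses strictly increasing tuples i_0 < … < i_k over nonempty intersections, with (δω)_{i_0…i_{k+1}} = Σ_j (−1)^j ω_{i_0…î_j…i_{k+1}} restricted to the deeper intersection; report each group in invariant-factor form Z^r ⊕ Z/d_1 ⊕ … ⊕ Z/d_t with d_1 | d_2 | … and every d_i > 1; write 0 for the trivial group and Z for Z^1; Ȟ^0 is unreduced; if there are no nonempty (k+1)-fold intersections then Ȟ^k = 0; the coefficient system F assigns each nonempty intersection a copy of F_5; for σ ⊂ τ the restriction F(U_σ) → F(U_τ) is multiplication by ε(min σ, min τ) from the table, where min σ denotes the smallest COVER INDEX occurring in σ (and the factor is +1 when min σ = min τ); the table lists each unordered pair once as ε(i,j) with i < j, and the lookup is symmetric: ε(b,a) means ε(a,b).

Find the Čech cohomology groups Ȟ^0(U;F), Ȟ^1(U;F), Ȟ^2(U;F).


Ȟ^0(U;F) ≅ Z/5 ⊕ Z/5; Ȟ^1(U;F) ≅ 0; Ȟ^2(U;F) ≅ 0

nerve of the cover:
  U1={{t3}} U2={{t4}} U3={{t2},{t3},{t5},{t6},{t1,t5},{t1,t6},{t2,t6}} U4={{t1},{t3},{t1,t5},{t1,t6}}
  U13={{t3}} U14={{t3}} U34={{t3},{t1,t5},{t1,t6}}
  U134={{t3}}
C dims 4,3,1; δ0: rk_F5 2; δ1: rk_F5 1
Ȟ^0 = (4 − 2) − 0 = 2, so Ȟ^0 ≅ Z/5 ⊕ Z/5
Ȟ^1 = (3 − 1) − 2 = 0, so Ȟ^1 ≅ 0
Ȟ^2 = (1 − 0) − 1 = 0, so Ȟ^2 ≅ 0


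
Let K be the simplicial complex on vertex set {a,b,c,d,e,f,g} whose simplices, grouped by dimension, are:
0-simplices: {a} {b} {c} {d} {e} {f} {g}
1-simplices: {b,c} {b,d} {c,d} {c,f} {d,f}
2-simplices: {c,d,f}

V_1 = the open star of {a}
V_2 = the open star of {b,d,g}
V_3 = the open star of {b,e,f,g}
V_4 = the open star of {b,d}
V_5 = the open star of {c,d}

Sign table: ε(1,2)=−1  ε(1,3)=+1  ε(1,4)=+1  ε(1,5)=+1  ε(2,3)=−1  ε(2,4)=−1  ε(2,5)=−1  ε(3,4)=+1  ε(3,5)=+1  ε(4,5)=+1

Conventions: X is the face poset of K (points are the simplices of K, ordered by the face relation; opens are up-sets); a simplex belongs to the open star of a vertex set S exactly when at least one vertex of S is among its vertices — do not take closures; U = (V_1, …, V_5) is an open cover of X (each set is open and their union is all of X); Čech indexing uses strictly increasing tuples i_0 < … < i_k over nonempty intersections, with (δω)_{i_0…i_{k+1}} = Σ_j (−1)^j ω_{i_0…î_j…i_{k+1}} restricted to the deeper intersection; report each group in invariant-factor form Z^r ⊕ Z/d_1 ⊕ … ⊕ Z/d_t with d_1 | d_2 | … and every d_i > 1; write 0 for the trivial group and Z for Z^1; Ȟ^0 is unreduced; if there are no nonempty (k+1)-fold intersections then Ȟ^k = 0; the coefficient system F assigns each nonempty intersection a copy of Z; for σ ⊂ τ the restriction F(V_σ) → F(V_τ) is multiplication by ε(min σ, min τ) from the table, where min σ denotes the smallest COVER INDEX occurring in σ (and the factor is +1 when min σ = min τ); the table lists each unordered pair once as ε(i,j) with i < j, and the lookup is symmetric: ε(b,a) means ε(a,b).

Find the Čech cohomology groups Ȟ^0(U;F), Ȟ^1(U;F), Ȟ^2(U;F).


Ȟ^0(U;F) ≅ Z^2,  Ȟ^1(U;F) ≅ 0,  Ȟ^2(U;F) ≅ 0

cover nerve:
  V1={{a}} V2={{b},{d},{g},{b,c},{b,d},{c,d},{d,f},{c,d,f}} V3={{b},{e},{f},{g},{b,c},{b,d},{c,f},{d,f},{c,d,f}} V4={{b},{d},{b,c},{b,d},{c,d},{d,f},{c,d,f}} V5={{c},{d},{b,c},{b,d},{c,d},{c,f},{d,f},{c,d,f}}
  V23={{b},{g},{b,c},{b,d},{d,f},{c,d,f}} V24={{b},{d},{b,c},{b,d},{c,d},{d,f},{c,d,f}} V25={{d},{b,c},{b,d},{c,d},{d,f},{c,d,f}} V34={{b},{b,c},{b,d},{d,f},{c,d,f}} V35={{b,c},{b,d},{c,f},{d,f},{c,d,f}} V45={{d},{b,c},{b,d},{c,d},{d,f},{c,d,f}}
  V234={{b},{b,c},{b,d},{d,f},{c,d,f}} V235={{b,c},{b,d},{d,f},{c,d,f}} V245={{d},{b,c},{b,d},{c,d},{d,f},{c,d,f}} V345={{b,c},{b,d},{d,f},{c,d,f}}
  V2345={{b,c},{b,d},{d,f},{c,d,f}}
C dims 5,6,4,1; δ0: rk 3, SNF 1^3; δ1: rk 3, SNF 1^3; δ2: rk 1, SNF 1^1
Ȟ^0: (5−3)−0=2 ⇒ Z^2
Ȟ^1: (6−3)−3=0 ⇒ 0
Ȟ^2: (4−1)−3=0 ⇒ 0


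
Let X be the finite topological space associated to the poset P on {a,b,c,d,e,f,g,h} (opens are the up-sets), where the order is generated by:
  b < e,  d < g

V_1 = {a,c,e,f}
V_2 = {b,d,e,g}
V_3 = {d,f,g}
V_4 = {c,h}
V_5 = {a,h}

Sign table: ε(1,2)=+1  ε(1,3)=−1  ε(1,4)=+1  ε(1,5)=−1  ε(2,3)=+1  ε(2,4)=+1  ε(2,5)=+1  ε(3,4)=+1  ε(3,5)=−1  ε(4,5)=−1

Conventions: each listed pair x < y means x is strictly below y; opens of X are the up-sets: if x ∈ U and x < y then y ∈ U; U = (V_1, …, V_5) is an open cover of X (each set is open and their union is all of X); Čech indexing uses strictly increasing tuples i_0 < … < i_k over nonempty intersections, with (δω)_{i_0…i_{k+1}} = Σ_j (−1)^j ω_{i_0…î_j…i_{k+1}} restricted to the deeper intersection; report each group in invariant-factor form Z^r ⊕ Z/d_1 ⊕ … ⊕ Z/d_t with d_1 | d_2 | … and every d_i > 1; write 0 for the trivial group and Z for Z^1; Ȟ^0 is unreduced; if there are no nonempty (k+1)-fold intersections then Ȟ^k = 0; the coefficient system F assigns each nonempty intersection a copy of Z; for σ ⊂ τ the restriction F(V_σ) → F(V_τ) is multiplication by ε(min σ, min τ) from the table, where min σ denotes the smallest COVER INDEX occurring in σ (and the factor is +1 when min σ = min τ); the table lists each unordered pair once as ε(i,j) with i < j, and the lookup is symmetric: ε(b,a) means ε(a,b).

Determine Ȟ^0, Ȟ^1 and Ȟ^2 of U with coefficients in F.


Ȟ^0(U;F) ≅ 0; Ȟ^1(U;F) ≅ Z ⊕ Z/2; Ȟ^2(U;F) ≅ 0

nerve simplices:
  V12={e} V13={f} V14={c} V15={a} V23={d,g} V45={h}
C dims 5,6; δ0: rk 5, SNF 1^4·2
degree 0: 5−5−0 = 0 → Ȟ^0 ≅ 0
degree 1: 6−0−5 = 1 plus torsion [2] → Ȟ^1 ≅ Z ⊕ Z/2
degree 2: 0−0−0 = 0 → Ȟ^2 ≅ 0


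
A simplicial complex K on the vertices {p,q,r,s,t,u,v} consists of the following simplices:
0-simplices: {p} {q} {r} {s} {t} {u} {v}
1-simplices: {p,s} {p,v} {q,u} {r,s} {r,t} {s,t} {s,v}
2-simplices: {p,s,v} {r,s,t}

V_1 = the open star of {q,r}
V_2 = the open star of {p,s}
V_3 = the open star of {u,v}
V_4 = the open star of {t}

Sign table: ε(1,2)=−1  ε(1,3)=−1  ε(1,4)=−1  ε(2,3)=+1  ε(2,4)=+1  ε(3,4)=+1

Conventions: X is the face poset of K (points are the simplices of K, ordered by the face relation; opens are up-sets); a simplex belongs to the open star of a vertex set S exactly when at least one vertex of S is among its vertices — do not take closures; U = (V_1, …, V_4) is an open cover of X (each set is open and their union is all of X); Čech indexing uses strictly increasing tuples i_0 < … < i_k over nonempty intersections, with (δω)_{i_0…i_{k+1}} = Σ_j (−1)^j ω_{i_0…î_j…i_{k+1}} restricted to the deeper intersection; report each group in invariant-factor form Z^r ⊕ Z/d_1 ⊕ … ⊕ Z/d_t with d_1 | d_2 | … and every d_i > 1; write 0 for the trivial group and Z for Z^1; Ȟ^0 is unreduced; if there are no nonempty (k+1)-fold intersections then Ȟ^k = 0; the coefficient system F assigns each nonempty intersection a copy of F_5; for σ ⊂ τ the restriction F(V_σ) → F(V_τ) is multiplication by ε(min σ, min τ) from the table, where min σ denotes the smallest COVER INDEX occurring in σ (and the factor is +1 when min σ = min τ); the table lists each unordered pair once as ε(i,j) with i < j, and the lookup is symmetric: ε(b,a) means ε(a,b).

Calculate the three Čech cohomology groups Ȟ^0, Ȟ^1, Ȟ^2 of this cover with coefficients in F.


Ȟ^0 ≅ Z/5, Ȟ^1 ≅ Z/5, Ȟ^2 ≅ 0

nerve of the cover:
  V1={{q},{r},{q,u},{r,s},{r,t},{r,s,t}} V2={{p},{s},{p,s},{p,v},{r,s},{s,t},{s,v},{p,s,v},{r,s,t}} V3={{u},{v},{p,v},{q,u},{s,v},{p,s,v}} V4={{t},{r,t},{s,t},{r,s,t}}
  V12={{r,s},{r,s,t}} V13={{q,u}} V14={{r,t},{r,s,t}} V23={{p,v},{s,v},{p,s,v}} V24={{s,t},{r,s,t}}
  V124={{r,s,t}}
C dims 4,5,1; δ0: rk_F5 3; δ1: rk_F5 1
Ȟ^0 = (4 − 3) − 0 = 1, so Ȟ^0 ≅ Z/5
Ȟ^1 = (5 − 1) − 3 = 1, so Ȟ^1 ≅ Z/5
Ȟ^2 = (1 − 0) − 1 = 0, so Ȟ^2 ≅ 0


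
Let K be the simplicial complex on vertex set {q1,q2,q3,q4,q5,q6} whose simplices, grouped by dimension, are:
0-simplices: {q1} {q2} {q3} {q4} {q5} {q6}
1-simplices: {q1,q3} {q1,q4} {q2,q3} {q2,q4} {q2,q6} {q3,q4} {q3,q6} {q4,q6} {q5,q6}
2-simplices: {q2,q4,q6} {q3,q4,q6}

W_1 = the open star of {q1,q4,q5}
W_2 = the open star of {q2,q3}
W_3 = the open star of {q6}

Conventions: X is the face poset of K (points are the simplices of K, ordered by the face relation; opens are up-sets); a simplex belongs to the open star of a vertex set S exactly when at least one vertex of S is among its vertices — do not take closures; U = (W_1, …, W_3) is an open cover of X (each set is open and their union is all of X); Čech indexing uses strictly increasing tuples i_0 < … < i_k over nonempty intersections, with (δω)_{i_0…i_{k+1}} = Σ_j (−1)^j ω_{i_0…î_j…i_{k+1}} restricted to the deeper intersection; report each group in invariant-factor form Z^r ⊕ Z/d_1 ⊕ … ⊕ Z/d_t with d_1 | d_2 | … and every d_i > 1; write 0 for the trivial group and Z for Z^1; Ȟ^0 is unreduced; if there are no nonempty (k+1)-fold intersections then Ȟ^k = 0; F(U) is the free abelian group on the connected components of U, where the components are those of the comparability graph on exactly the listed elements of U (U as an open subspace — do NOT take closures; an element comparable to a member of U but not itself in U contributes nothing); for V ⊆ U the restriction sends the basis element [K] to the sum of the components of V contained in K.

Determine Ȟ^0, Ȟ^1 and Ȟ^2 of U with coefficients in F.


nonempty overlaps:
  W1={{q1},{q4},{q5},{q1,q3},{q1,q4},{q2,q4},{q3,q4},{q4,q6},{q5,q6},{q2,q4,q6},{q3,q4,q6}} W2={{q2},{q3},{q1,q3},{q2,q3},{q2,q4},{q2,q6},{q3,q4},{q3,q6},{q2,q4,q6},{q3,q4,q6}} W3={{q6},{q2,q6},{q3,q6},{q4,q6},{q5,q6},{q2,q4,q6},{q3,q4,q6}}
  W12={{q1,q3},{q2,q4},{q3,q4},{q2,q4,q6},{q3,q4,q6}} W13={{q4,q6},{q5,q6},{q2,q4,q6},{q3,q4,q6}} W23={{q2,q6},{q3,q6},{q2,q4,q6},{q3,q4,q6}}
  W123={{q2,q4,q6},{q3,q4,q6}}
components per intersection:
  W1: {{q1},{q4},{q1,q3},{q1,q4},{q2,q4},{q3,q4},{q4,q6},{q2,q4,q6},{q3,q4,q6}} {{q5},{q5,q6}}
  W2: {{q2},{q3},{q1,q3},{q2,q3},{q2,q4},{q2,q6},{q3,q4},{q3,q6},{q2,q4,q6},{q3,q4,q6}}
  W3: {{q6},{q2,q6},{q3,q6},{q4,q6},{q5,q6},{q2,q4,q6},{q3,q4,q6}}
  W12: {{q1,q3}} {{q2,q4},{q2,q4,q6}} {{q3,q4},{q3,q4,q6}}
  W13: {{q4,q6},{q2,q4,q6},{q3,q4,q6}} {{q5,q6}}
  W23: {{q2,q6},{q2,q4,q6}} {{q3,q6},{q3,q4,q6}}
  W123: {{q2,q4,q6}} {{q3,q4,q6}}
C dims 4,7,2; δ0: rk 3, SNF 1^3; δ1: rk 2, SNF 1^2
degree 0: 4−3−0 = 1 → Ȟ^0 ≅ Z
degree 1: 7−2−3 = 2 → Ȟ^1 ≅ Z^2
degree 2: 2−0−2 = 0 → Ȟ^2 ≅ 0

Ȟ^0 ≅ Z,  Ȟ^1 ≅ Z^2,  Ȟ^2 ≅ 0


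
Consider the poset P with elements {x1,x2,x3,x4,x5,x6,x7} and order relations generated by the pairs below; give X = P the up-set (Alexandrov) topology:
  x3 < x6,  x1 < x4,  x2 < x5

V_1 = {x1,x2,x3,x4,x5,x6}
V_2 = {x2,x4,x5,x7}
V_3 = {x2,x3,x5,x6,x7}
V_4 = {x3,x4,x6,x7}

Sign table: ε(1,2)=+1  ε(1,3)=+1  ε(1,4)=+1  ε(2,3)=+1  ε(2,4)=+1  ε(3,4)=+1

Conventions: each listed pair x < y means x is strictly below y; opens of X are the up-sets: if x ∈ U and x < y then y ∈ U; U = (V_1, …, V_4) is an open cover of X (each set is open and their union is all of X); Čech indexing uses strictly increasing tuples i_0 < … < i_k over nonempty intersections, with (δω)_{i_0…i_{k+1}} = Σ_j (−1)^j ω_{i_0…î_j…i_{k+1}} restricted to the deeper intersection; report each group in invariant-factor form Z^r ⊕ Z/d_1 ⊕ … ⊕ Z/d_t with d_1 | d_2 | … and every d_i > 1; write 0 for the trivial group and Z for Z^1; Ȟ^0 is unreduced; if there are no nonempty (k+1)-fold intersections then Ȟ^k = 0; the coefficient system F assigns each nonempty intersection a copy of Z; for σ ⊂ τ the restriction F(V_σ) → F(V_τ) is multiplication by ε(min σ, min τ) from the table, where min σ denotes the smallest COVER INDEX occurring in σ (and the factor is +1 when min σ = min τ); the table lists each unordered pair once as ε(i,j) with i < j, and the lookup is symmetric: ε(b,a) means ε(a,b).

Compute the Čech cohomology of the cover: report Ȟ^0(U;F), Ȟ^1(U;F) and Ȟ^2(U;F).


nerve simplices:
  V12={x2,x4,x5} V13={x2,x3,x5,x6} V14={x3,x4,x6} V23={x2,x5,x7} V24={x4,x7} V34={x3,x6,x7}
  V123={x2,x5} V124={x4} V134={x3,x6} V234={x7}
C dims 4,6,4; δ0: rk 3, SNF 1^3; δ1: rk 3, SNF 1^3
degree 0: 4−3−0 = 1 → Ȟ^0 ≅ Z
degree 1: 6−3−3 = 0 → Ȟ^1 ≅ 0
degree 2: 4−0−3 = 1 → Ȟ^2 ≅ Z

Ȟ^0(U;F) ≅ Z, Ȟ^1(U;F) ≅ 0 and Ȟ^2(U;F) ≅ Z


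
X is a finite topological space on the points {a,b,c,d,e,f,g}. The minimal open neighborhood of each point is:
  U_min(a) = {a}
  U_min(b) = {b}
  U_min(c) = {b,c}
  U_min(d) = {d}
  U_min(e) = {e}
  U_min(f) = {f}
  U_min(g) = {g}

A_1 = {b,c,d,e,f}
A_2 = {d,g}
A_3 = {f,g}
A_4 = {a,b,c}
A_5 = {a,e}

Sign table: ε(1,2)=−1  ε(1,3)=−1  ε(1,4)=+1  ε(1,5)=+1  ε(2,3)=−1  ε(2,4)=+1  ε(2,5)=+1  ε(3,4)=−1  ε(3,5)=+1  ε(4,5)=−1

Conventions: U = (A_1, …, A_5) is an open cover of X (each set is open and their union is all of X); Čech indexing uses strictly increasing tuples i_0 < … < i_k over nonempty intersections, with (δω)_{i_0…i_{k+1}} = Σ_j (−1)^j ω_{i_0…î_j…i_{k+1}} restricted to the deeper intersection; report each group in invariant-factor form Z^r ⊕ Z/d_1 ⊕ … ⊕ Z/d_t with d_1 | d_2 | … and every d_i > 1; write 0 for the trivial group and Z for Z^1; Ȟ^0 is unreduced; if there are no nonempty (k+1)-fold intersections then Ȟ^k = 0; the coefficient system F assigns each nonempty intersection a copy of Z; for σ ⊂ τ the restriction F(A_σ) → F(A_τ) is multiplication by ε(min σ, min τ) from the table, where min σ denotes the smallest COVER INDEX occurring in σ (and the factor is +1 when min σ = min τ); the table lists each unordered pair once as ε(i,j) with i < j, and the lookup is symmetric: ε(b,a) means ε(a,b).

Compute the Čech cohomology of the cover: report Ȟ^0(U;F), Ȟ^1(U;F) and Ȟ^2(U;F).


nonempty overlaps:
  A12={d} A13={f} A14={b,c} A15={e} A23={g} A45={a}
C dims 5,6; δ0: rk 5, SNF 1^4·2
degree 0: 5−5−0 = 0 → Ȟ^0 ≅ 0
degree 1: 6−0−5 = 1 plus torsion [2] → Ȟ^1 ≅ Z ⊕ Z/2
degree 2: 0−0−0 = 0 → Ȟ^2 ≅ 0

Ȟ^0(U;F) ≅ 0, Ȟ^1(U;F) ≅ Z ⊕ Z/2 and Ȟ^2(U;F) ≅ 0


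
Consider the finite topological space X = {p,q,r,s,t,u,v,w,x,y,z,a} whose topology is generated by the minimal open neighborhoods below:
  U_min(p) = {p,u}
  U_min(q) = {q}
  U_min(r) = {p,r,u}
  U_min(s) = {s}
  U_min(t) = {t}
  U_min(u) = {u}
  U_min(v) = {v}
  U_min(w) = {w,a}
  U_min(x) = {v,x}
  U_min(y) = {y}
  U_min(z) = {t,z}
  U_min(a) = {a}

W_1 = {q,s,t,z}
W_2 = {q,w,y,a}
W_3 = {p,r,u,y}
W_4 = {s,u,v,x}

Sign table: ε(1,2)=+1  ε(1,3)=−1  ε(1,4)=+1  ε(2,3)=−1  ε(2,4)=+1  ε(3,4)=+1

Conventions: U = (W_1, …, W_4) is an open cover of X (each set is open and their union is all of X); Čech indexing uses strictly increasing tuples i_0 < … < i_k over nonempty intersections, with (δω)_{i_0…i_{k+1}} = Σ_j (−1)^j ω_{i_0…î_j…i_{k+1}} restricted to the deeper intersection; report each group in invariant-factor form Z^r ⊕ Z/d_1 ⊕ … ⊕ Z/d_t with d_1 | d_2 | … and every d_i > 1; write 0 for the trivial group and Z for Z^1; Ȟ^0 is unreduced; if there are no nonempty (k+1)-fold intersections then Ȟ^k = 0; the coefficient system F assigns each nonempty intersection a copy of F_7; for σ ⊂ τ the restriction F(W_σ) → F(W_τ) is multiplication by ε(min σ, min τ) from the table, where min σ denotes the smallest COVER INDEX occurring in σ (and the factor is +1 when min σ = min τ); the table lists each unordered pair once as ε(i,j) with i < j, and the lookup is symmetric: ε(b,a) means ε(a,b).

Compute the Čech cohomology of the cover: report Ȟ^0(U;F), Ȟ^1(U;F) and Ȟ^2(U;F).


nonempty overlaps:
  W12={q} W14={s} W23={y} W34={u}
C dims 4,4; δ0: rk_F7 4
degree 0: 4−4−0 = 0 → Ȟ^0 ≅ 0
degree 1: 4−0−4 = 0 → Ȟ^1 ≅ 0
degree 2: 0−0−0 = 0 → Ȟ^2 ≅ 0

Ȟ^0 = 0; Ȟ^1 = 0; Ȟ^2 = 0


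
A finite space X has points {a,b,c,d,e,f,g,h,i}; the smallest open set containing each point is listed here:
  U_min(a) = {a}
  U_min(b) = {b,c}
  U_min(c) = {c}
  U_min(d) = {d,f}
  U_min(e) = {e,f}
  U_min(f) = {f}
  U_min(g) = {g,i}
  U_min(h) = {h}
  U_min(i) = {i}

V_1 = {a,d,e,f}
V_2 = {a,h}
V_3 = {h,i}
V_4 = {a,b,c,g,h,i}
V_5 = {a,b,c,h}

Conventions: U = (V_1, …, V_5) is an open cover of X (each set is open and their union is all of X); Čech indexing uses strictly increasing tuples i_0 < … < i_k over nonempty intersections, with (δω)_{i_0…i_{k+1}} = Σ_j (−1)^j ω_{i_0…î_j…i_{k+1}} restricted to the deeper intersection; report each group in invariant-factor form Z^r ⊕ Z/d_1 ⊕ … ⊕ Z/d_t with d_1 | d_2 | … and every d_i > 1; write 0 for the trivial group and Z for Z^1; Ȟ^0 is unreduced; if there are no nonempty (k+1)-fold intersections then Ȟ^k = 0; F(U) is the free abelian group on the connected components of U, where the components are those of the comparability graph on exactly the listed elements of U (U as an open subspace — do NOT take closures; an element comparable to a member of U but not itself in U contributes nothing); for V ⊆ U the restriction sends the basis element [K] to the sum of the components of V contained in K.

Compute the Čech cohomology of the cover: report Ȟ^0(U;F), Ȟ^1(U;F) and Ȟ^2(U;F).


nerve simplices:
  V12={a} V14={a} V15={a} V23={h} V24={a,h} V25={a,h} V34={h,i} V35={h} V45={a,b,c,h}
  V124={a} V125={a} V145={a} V234={h} V235={h} V245={a,h} V345={h}
  V1245={a} V2345={h}
components per intersection:
  V1: {a} {d,e,f}
  V2: {a} {h}
  V3: {h} {i}
  V4: {a} {b,c} {g,i} {h}
  V5: {a} {b,c} {h}
  V12: {a}
  V14: {a}
  V15: {a}
  V23: {h}
  V24: {a} {h}
  V25: {a} {h}
  V34: {h} {i}
  V35: {h}
  V45: {a} {b,c} {h}
  V124: {a}
  V125: {a}
  V145: {a}
  V234: {h}
  V235: {h}
  V245: {a} {h}
  V345: {h}
  V1245: {a}
  V2345: {h}
C dims 13,14,8,2; δ0: rk 8, SNF 1^8; δ1: rk 6, SNF 1^6; δ2: rk 2, SNF 1^2
degree 0: 13−8−0 = 5 → Ȟ^0 ≅ Z^5
degree 1: 14−6−8 = 0 → Ȟ^1 ≅ 0
degree 2: 8−2−6 = 0 → Ȟ^2 ≅ 0

Ȟ^0(U;F) ≅ Z^5, Ȟ^1(U;F) ≅ 0, Ȟ^2(U;F) ≅ 0


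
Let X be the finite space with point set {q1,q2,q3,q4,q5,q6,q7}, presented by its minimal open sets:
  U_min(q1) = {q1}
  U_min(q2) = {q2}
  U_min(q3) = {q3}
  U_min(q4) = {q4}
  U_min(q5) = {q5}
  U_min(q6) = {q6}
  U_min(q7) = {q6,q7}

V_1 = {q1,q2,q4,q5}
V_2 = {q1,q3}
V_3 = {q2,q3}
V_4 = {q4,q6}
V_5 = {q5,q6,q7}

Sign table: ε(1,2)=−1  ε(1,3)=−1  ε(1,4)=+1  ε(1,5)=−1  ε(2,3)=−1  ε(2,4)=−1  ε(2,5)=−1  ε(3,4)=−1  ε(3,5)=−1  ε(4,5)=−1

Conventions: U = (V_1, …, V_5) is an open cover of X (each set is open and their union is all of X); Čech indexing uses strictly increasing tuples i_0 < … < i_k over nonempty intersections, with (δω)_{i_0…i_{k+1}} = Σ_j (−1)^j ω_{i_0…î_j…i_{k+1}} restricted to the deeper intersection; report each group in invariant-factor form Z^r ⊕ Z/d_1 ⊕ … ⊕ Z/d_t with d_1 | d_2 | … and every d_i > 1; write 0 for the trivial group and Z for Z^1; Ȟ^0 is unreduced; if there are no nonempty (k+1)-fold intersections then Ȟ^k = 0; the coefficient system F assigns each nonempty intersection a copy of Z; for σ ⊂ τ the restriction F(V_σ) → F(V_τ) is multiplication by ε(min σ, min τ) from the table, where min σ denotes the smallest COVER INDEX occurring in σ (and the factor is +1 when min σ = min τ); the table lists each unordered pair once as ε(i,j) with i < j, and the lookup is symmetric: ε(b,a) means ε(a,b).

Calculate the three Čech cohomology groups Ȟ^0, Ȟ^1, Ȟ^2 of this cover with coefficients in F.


nerve simplices:
  V12={q1} V13={q2} V14={q4} V15={q5} V23={q3} V45={q6}
C dims 5,6; δ0: rk 5, SNF 1^4·2
degree 0: 5−5−0 = 0 → Ȟ^0 ≅ 0
degree 1: 6−0−5 = 1 plus torsion [2] → Ȟ^1 ≅ Z ⊕ Z/2
degree 2: 0−0−0 = 0 → Ȟ^2 ≅ 0

Ȟ^0 ≅ 0,  Ȟ^1 ≅ Z ⊕ Z/2,  Ȟ^2 ≅ 0


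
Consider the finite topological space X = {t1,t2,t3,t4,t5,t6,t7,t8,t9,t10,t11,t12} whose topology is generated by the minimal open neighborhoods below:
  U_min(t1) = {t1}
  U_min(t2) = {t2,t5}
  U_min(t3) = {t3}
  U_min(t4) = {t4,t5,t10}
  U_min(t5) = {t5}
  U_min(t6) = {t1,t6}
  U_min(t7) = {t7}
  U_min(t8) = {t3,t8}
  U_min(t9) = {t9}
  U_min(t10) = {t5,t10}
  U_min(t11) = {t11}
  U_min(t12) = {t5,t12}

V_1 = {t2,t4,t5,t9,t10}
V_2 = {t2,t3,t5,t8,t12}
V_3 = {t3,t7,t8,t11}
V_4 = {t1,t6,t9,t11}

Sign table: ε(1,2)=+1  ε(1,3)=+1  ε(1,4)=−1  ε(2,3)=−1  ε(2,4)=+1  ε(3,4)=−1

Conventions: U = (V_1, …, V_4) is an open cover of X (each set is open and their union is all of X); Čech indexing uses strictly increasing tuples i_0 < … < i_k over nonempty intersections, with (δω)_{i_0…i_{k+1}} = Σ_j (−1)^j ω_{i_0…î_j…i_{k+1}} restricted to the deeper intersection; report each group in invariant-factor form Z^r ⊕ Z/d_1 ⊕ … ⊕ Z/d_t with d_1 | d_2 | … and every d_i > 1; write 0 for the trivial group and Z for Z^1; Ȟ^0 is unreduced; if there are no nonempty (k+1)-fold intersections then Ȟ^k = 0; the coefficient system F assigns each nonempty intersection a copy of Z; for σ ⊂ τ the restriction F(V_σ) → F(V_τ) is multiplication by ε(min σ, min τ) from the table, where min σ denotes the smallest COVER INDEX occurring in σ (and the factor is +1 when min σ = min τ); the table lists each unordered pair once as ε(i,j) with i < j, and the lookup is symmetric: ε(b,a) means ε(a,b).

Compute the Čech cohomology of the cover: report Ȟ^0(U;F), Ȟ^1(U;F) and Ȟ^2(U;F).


nonempty intersections:
  V12={t2,t5} V14={t9} V23={t3,t8} V34={t11}
C dims 4,4; δ0: rk 4, SNF 1^3·2
Ȟ^0: (4−4)−0=0 ⇒ 0
Ȟ^1: (4−0)−4=0 plus torsion [2] ⇒ Z/2
Ȟ^2: (0−0)−0=0 ⇒ 0

Ȟ^0(U;F) ≅ 0, Ȟ^1(U;F) ≅ Z/2 and Ȟ^2(U;F) ≅ 0


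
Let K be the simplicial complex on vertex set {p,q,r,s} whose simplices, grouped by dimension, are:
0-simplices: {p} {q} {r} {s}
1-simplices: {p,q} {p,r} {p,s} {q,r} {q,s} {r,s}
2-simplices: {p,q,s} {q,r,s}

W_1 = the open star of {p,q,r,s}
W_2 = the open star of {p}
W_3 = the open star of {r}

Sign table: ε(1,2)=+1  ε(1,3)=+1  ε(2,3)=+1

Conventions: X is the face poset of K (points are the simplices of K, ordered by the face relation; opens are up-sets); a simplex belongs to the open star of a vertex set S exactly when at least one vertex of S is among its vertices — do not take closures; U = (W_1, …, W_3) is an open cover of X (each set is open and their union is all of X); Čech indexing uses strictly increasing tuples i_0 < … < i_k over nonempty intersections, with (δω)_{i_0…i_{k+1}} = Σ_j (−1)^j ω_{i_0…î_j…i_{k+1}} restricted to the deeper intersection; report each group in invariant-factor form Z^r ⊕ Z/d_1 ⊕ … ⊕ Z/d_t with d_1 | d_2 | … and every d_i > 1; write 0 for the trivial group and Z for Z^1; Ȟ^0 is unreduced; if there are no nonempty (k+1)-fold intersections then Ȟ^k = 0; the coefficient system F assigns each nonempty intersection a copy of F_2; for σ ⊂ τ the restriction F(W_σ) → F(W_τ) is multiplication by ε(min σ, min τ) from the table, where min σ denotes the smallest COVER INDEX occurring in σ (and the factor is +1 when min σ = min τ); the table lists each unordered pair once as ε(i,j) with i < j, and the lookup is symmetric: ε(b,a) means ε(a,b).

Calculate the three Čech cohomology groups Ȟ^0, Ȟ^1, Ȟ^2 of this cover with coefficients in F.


Ȟ^0 ≅ Z/2, Ȟ^1 ≅ 0 and Ȟ^2 ≅ 0

nerve simplices:
  W1={{p},{q},{r},{s},{p,q},{p,r},{p,s},{q,r},{q,s},{r,s},{p,q,s},{q,r,s}} W2={{p},{p,q},{p,r},{p,s},{p,q,s}} W3={{r},{p,r},{q,r},{r,s},{q,r,s}}
  W12={{p},{p,q},{p,r},{p,s},{p,q,s}} W13={{r},{p,r},{q,r},{r,s},{q,r,s}} W23={{p,r}}
  W123={{p,r}}
C dims 3,3,1; δ0: rk_F2 2; δ1: rk_F2 1
degree 0: 3−2−0 = 1 → Ȟ^0 ≅ Z/2
degree 1: 3−1−2 = 0 → Ȟ^1 ≅ 0
degree 2: 1−0−1 = 0 → Ȟ^2 ≅ 0


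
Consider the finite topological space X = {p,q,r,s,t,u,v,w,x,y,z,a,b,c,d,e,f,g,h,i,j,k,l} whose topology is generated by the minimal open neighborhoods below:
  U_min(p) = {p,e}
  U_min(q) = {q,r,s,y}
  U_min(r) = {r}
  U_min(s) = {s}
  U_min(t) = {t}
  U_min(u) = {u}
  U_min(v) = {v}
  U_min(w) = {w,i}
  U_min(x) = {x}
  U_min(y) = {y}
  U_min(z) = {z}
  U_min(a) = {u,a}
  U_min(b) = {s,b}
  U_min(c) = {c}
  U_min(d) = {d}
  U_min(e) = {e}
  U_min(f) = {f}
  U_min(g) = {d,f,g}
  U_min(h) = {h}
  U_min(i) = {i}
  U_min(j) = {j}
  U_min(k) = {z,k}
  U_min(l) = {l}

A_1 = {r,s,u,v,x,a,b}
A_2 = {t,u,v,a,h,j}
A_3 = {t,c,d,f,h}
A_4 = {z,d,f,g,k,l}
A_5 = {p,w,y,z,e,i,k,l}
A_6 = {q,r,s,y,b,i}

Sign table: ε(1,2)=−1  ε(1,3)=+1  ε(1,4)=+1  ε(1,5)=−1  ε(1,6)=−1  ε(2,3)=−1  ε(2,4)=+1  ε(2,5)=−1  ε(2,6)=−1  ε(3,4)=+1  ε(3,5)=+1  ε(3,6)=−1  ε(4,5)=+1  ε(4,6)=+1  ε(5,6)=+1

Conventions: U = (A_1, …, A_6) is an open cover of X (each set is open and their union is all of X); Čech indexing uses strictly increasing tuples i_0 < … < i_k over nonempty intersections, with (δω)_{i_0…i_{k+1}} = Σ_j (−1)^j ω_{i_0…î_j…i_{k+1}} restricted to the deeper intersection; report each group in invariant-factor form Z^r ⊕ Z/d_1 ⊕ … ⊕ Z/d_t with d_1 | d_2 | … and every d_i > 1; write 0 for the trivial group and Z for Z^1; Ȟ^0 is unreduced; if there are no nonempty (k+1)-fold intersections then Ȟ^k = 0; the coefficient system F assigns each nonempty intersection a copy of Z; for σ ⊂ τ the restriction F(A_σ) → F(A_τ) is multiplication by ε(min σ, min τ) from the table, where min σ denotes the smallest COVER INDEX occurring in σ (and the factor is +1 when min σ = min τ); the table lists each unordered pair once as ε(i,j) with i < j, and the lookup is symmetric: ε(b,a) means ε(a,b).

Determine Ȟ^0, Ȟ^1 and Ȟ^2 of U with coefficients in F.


Ȟ^0 = 0,  Ȟ^1 = Z/2,  Ȟ^2 = 0

nonempty intersections:
  A12={u,v,a} A16={r,s,b} A23={t,h} A34={d,f} A45={z,k,l} A56={y,i}
C dims 6,6; δ0: rk 6, SNF 1^5·2
Ȟ^0: (6−6)−0=0 ⇒ 0
Ȟ^1: (6−0)−6=0 plus torsion [2] ⇒ Z/2
Ȟ^2: (0−0)−0=0 ⇒ 0
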